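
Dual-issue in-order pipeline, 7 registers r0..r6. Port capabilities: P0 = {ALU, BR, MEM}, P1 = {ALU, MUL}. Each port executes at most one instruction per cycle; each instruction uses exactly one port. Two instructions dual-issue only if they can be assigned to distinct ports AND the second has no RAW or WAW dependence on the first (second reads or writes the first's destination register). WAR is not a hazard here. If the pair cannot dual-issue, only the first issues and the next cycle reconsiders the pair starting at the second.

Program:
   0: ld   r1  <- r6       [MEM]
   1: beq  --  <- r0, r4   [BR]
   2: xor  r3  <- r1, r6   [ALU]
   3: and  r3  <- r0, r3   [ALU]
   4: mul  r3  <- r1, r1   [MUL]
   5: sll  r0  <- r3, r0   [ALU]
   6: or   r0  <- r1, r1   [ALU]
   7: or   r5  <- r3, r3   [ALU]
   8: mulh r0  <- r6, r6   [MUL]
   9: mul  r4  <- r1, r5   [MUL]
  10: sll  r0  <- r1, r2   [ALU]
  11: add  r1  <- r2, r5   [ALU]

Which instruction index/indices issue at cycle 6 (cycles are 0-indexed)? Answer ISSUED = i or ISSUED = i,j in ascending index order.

t=0 i0:ld ; no-port MEM/BR
t=1 i1+i2:beq+xor ; pair
t=2 i3:and ; WAW r3
t=3 i4:mul ; RAW r3
t=4 i5:sll ; WAW r0
t=5 i6+i7:or+or ; pair
t=6 i8:mulh ; no-port MUL/MUL
t=7 i9+i10:mul+sll ; pair
t=8 i11:add ; tail

ISSUED = 8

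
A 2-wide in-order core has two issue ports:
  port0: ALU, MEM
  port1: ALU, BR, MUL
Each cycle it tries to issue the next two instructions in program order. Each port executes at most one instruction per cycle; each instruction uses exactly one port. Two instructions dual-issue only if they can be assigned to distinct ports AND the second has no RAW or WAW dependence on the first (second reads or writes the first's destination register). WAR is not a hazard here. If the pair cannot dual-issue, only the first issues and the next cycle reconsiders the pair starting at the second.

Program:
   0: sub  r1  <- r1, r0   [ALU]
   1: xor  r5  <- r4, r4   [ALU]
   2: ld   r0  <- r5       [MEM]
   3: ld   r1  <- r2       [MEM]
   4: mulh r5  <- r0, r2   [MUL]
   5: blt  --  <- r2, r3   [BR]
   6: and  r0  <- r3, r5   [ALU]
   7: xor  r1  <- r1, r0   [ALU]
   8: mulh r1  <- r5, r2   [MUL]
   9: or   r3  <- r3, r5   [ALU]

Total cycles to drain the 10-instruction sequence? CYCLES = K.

0. sub.ALU/xor.ALU @i0/i1  | dual
1. ld.MEM @i2  | no-port MEM/MEM
2. ld.MEM/mulh.MUL @i3/i4  | dual
3. blt.BR/and.ALU @i5/i6  | dual
4. xor.ALU @i7  | WAW r1
5. mulh.MUL/or.ALU @i8/i9  | dual

CYCLES = 6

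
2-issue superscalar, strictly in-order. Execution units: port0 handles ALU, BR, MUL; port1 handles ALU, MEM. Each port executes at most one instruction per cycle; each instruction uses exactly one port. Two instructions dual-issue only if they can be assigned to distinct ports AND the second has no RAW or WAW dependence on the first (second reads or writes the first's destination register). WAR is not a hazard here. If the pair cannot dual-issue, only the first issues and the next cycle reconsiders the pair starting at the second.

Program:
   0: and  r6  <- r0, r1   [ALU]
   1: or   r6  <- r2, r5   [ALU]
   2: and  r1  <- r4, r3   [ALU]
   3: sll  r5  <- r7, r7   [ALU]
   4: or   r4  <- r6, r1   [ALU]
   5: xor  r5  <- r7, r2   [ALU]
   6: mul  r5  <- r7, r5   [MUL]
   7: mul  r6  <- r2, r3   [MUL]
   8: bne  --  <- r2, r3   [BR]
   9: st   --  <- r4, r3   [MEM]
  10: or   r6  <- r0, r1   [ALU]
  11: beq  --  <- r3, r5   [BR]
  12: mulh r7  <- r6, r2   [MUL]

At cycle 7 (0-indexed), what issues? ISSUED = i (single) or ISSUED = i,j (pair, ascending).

ISSUED = 10,11

[0] i0  and.ALU  -- WAW r6
[1] i1+i2  or.ALU+and.ALU  -- 2-wide
[2] i3+i4  sll.ALU+or.ALU  -- 2-wide
[3] i5  xor.ALU  -- RAW+WAW r5
[4] i6  mul.MUL  -- no-port MUL/MUL
[5] i7  mul.MUL  -- no-port MUL/BR
[6] i8+i9  bne.BR+st.MEM  -- 2-wide
[7] i10+i11  or.ALU+beq.BR  -- 2-wide
[8] i12  mulh.MUL  -- tail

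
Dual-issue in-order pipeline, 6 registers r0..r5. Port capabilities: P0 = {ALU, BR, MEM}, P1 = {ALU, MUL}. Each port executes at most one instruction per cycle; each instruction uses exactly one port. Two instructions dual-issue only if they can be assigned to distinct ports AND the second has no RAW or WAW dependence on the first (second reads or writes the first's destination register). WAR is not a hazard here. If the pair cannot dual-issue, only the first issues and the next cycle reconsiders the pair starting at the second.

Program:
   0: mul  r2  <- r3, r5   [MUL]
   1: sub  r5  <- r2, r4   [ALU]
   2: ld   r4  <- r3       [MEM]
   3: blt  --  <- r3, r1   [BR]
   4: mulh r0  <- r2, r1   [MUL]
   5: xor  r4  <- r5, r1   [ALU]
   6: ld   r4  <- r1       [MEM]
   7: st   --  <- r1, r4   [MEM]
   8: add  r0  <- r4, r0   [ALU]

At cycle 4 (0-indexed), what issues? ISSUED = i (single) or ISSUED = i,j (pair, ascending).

ISSUED = 6

[0] i0  mul.MUL  -- RAW r2
[1] i1,i2  sub.ALU/ld.MEM  -- 2-wide
[2] i3,i4  blt.BR/mulh.MUL  -- 2-wide
[3] i5  xor.ALU  -- WAW r4
[4] i6  ld.MEM  -- no-port MEM/MEM
[5] i7,i8  st.MEM/add.ALU  -- 2-wide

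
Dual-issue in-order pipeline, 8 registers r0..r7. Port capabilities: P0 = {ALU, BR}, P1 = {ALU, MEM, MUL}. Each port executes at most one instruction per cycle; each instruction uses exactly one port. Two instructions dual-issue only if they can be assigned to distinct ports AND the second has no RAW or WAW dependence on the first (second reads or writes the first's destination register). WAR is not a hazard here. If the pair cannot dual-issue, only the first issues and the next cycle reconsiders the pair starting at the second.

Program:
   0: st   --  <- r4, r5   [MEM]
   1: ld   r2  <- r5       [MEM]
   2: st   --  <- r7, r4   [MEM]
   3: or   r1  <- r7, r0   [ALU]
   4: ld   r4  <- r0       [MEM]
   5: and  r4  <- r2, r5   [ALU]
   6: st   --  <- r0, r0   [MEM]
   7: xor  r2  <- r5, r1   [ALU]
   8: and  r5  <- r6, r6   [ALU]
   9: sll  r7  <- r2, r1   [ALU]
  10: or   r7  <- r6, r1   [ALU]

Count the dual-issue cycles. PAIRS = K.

PAIRS = 3

#0 head=0: st i0 no-port MEM/MEM
#1 head=1: ld i1 no-port MEM/MEM
#2 head=2: st or i2+i3 2-wide
#3 head=4: ld i4 WAW r4
#4 head=5: and st i5+i6 2-wide
#5 head=7: xor and i7+i8 2-wide
#6 head=9: sll i9 WAW r7
#7 head=10: or i10 tail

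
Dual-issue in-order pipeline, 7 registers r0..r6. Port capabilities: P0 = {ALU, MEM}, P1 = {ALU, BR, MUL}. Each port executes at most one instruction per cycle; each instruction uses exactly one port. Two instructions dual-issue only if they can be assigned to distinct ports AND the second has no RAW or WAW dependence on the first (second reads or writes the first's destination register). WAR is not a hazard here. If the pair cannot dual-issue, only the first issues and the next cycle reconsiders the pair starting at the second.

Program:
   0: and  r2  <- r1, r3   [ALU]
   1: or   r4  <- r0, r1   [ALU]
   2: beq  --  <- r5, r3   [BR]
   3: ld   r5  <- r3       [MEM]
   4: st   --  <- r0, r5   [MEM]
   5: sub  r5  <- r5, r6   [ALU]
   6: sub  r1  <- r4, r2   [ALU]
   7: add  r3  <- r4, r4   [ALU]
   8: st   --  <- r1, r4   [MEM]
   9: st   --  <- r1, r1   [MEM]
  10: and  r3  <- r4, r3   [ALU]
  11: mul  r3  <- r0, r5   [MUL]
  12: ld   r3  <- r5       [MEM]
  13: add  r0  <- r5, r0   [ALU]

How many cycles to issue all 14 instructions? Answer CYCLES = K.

CYCLES = 8

  cy0 -> i0,i1 (and+or) 2-wide
  cy1 -> i2,i3 (beq+ld) 2-wide
  cy2 -> i4,i5 (st+sub) 2-wide
  cy3 -> i6,i7 (sub+add) 2-wide
  cy4 -> i8 (st) no-port MEM/MEM
  cy5 -> i9,i10 (st+and) 2-wide
  cy6 -> i11 (mul) WAW r3
  cy7 -> i12,i13 (ld+add) 2-wide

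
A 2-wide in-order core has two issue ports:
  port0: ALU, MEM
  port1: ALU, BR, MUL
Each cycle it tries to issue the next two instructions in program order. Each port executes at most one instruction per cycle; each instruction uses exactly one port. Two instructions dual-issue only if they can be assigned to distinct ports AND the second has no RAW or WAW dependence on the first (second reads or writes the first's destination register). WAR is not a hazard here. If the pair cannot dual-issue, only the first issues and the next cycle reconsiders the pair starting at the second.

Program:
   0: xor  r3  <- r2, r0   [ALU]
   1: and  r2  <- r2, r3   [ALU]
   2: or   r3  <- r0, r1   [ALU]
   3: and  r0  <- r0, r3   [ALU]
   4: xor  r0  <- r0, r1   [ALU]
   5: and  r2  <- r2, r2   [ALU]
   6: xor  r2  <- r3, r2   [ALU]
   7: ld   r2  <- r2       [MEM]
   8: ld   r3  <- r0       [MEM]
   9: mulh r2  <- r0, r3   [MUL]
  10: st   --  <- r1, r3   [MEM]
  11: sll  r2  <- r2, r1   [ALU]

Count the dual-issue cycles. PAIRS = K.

c0: i0 xor.ALU  RAW r3
c1: i1&i2 and.ALU/or.ALU  pair
c2: i3 and.ALU  RAW+WAW r0
c3: i4&i5 xor.ALU/and.ALU  pair
c4: i6 xor.ALU  RAW+WAW r2
c5: i7 ld.MEM  no-port MEM/MEM
c6: i8 ld.MEM  RAW r3
c7: i9&i10 mulh.MUL/st.MEM  pair
c8: i11 sll.ALU  tail

PAIRS = 3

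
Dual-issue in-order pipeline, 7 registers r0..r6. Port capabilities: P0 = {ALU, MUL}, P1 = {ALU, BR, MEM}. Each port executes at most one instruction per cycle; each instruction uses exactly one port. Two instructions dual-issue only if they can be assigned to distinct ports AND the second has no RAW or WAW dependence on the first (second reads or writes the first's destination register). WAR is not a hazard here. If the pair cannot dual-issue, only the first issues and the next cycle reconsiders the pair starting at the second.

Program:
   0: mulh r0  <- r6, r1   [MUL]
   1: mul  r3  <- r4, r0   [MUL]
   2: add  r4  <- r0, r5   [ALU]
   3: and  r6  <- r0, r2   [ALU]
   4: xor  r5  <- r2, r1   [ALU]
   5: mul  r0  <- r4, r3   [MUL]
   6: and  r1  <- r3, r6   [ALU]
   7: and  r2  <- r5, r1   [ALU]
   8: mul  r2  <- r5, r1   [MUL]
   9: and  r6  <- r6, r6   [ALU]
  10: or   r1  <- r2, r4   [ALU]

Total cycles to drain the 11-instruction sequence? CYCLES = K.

  cy0 -> i0 (mulh) no-port MUL/MUL
  cy1 -> i1&i2 (mul/add) dual
  cy2 -> i3&i4 (and/xor) dual
  cy3 -> i5&i6 (mul/and) dual
  cy4 -> i7 (and) WAW r2
  cy5 -> i8&i9 (mul/and) dual
  cy6 -> i10 (or) tail

CYCLES = 7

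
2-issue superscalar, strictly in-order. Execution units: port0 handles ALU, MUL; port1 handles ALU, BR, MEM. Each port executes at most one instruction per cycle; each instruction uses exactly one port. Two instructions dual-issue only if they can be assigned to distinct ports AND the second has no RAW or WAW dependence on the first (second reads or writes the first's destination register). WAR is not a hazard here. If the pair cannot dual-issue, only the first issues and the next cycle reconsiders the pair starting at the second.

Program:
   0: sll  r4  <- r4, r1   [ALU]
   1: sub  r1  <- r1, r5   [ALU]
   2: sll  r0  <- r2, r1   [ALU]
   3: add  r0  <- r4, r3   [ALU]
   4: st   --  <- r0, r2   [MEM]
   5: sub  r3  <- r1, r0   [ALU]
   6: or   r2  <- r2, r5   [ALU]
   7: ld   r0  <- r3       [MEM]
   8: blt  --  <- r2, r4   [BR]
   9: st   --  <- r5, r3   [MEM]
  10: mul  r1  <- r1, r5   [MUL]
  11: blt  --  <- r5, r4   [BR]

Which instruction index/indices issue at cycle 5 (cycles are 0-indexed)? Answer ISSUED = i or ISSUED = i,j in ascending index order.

[0] i0&i1  sll+sub  -- dual
[1] i2  sll  -- WAW r0
[2] i3  add  -- RAW r0
[3] i4&i5  st+sub  -- dual
[4] i6&i7  or+ld  -- dual
[5] i8  blt  -- no-port BR/MEM
[6] i9&i10  st+mul  -- dual
[7] i11  blt  -- tail

ISSUED = 8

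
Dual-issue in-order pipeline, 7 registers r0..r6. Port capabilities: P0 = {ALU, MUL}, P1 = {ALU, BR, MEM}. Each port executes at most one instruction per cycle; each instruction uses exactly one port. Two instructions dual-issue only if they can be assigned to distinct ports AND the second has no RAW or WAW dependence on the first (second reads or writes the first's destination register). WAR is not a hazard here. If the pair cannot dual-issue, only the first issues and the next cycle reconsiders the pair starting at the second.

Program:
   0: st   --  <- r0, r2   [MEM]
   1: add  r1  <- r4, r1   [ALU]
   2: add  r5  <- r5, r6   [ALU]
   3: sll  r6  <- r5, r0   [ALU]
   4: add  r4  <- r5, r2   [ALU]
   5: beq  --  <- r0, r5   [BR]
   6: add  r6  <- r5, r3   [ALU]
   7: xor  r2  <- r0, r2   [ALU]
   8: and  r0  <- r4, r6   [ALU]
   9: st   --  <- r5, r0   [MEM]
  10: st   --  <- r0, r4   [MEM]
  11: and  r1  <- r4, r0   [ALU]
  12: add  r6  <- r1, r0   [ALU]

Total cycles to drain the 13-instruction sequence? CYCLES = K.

CYCLES = 8

0. st.MEM;add.ALU @i0&i1  | pair
1. add.ALU @i2  | RAW r5
2. sll.ALU;add.ALU @i3&i4  | pair
3. beq.BR;add.ALU @i5&i6  | pair
4. xor.ALU;and.ALU @i7&i8  | pair
5. st.MEM @i9  | no-port MEM/MEM
6. st.MEM;and.ALU @i10&i11  | pair
7. add.ALU @i12  | tail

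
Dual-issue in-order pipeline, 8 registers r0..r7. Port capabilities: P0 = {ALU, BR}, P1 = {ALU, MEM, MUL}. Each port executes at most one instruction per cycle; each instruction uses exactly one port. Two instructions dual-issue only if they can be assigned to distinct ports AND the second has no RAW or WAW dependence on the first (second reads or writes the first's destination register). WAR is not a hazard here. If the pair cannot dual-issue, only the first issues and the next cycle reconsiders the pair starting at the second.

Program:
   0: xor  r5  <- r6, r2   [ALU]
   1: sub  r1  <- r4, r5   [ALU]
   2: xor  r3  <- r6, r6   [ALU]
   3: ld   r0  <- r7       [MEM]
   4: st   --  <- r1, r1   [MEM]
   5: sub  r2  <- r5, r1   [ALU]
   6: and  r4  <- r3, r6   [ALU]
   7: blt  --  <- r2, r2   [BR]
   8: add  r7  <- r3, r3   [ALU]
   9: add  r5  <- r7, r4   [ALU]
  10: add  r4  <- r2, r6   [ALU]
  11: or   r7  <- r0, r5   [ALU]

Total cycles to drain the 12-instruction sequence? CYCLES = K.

#0 head=0: xor.ALU i0 RAW r5
#1 head=1: sub.ALU xor.ALU i1,i2 pair
#2 head=3: ld.MEM i3 no-port MEM/MEM
#3 head=4: st.MEM sub.ALU i4,i5 pair
#4 head=6: and.ALU blt.BR i6,i7 pair
#5 head=8: add.ALU i8 RAW r7
#6 head=9: add.ALU add.ALU i9,i10 pair
#7 head=11: or.ALU i11 tail

CYCLES = 8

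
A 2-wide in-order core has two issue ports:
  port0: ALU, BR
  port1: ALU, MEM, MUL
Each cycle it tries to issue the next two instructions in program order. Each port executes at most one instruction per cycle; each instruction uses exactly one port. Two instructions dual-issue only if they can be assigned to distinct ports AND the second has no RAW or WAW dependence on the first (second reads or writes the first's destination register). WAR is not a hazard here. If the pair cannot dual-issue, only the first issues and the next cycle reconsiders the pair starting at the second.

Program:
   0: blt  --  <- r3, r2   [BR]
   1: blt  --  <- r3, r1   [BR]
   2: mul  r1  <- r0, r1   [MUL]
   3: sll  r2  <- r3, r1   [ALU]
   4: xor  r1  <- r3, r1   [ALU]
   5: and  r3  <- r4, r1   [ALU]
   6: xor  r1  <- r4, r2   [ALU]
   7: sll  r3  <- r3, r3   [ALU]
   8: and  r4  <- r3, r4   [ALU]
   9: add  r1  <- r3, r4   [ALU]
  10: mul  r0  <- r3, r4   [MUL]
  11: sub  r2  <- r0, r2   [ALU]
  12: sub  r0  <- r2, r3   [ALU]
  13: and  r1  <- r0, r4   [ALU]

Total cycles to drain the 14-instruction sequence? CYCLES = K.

CYCLES = 10

  cy0 -> i0 (blt) no-port BR/BR
  cy1 -> i1/i2 (blt;mul) dual
  cy2 -> i3/i4 (sll;xor) dual
  cy3 -> i5/i6 (and;xor) dual
  cy4 -> i7 (sll) RAW r3
  cy5 -> i8 (and) RAW r4
  cy6 -> i9/i10 (add;mul) dual
  cy7 -> i11 (sub) RAW r2
  cy8 -> i12 (sub) RAW r0
  cy9 -> i13 (and) tail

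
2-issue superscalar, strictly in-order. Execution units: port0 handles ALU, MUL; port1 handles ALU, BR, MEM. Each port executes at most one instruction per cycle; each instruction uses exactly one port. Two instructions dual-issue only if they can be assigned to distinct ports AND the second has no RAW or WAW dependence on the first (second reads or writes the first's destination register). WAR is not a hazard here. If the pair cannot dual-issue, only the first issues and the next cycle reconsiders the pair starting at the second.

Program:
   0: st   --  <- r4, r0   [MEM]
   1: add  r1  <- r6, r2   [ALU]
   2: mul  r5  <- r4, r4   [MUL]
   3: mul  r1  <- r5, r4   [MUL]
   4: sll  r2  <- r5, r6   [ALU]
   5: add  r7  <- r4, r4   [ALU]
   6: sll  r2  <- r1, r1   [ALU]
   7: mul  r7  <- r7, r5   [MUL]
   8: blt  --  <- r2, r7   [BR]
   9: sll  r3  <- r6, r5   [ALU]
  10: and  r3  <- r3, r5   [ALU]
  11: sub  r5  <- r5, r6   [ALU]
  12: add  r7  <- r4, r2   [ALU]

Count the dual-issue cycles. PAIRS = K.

PAIRS = 5

c0: i0,i1 st.MEM add.ALU  pair
c1: i2 mul.MUL  no-port MUL/MUL
c2: i3,i4 mul.MUL sll.ALU  pair
c3: i5,i6 add.ALU sll.ALU  pair
c4: i7 mul.MUL  RAW r7
c5: i8,i9 blt.BR sll.ALU  pair
c6: i10,i11 and.ALU sub.ALU  pair
c7: i12 add.ALU  tail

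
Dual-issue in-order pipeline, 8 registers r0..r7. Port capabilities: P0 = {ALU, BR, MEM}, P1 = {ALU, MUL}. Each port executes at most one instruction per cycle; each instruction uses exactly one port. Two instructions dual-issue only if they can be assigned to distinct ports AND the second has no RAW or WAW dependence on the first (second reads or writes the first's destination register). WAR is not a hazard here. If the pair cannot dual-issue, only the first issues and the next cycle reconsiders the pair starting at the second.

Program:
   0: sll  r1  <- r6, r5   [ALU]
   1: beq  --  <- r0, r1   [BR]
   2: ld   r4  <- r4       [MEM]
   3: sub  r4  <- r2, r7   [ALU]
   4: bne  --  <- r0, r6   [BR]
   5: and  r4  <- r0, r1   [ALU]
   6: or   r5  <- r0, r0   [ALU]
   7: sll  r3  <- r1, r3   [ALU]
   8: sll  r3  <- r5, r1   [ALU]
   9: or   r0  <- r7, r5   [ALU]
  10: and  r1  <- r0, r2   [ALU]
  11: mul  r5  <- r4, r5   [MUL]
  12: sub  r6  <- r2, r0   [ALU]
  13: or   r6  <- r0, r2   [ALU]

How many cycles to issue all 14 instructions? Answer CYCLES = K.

#0 head=0: sll.ALU i0 RAW r1
#1 head=1: beq.BR i1 no-port BR/MEM
#2 head=2: ld.MEM i2 WAW r4
#3 head=3: sub.ALU;bne.BR i3/i4 2-wide
#4 head=5: and.ALU;or.ALU i5/i6 2-wide
#5 head=7: sll.ALU i7 WAW r3
#6 head=8: sll.ALU;or.ALU i8/i9 2-wide
#7 head=10: and.ALU;mul.MUL i10/i11 2-wide
#8 head=12: sub.ALU i12 WAW r6
#9 head=13: or.ALU i13 tail

CYCLES = 10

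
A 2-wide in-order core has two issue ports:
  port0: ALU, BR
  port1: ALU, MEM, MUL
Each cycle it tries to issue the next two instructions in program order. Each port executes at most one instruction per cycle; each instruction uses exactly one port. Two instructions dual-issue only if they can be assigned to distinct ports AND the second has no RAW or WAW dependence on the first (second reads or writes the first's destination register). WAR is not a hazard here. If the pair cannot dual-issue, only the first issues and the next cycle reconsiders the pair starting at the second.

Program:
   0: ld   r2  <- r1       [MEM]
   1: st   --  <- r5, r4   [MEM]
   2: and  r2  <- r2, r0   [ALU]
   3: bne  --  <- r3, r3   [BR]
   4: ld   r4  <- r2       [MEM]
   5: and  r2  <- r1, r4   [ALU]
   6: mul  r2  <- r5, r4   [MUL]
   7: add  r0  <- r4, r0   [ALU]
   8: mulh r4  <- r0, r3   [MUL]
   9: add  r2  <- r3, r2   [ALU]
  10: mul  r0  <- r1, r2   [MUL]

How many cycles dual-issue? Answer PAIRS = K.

  cy0 -> i0 (ld.MEM) no-port MEM/MEM
  cy1 -> i1+i2 (st.MEM;and.ALU) dual
  cy2 -> i3+i4 (bne.BR;ld.MEM) dual
  cy3 -> i5 (and.ALU) WAW r2
  cy4 -> i6+i7 (mul.MUL;add.ALU) dual
  cy5 -> i8+i9 (mulh.MUL;add.ALU) dual
  cy6 -> i10 (mul.MUL) tail

PAIRS = 4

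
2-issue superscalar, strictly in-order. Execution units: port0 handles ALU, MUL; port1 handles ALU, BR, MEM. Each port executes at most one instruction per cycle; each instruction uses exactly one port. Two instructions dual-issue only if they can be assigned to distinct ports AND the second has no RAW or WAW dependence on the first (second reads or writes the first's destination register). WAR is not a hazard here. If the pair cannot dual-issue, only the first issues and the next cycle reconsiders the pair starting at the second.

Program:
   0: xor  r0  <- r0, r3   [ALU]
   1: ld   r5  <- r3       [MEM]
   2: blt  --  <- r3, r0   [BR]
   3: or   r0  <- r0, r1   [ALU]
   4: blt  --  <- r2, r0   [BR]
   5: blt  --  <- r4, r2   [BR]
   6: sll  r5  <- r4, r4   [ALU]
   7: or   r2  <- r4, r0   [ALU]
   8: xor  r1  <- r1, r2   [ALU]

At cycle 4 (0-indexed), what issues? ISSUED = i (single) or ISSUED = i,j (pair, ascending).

ISSUED = 7

#0 head=0: xor.ALU/ld.MEM i0/i1 dual
#1 head=2: blt.BR/or.ALU i2/i3 dual
#2 head=4: blt.BR i4 no-port BR/BR
#3 head=5: blt.BR/sll.ALU i5/i6 dual
#4 head=7: or.ALU i7 RAW r2
#5 head=8: xor.ALU i8 tail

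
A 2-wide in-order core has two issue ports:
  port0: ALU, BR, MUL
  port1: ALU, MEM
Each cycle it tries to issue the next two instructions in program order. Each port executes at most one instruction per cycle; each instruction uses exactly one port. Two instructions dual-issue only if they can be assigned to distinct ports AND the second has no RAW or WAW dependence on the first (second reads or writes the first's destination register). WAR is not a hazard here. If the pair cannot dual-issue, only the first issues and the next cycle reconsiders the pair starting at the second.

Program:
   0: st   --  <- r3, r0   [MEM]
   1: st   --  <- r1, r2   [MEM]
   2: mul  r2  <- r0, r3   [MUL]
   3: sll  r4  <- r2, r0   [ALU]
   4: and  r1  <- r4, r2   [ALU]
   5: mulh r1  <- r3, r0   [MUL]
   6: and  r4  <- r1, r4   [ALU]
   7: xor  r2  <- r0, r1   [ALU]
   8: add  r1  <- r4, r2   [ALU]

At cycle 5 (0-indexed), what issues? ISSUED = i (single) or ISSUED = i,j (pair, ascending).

c0: i0 st  no-port MEM/MEM
c1: i1,i2 st/mul  dual
c2: i3 sll  RAW r4
c3: i4 and  WAW r1
c4: i5 mulh  RAW r1
c5: i6,i7 and/xor  dual
c6: i8 add  tail

ISSUED = 6,7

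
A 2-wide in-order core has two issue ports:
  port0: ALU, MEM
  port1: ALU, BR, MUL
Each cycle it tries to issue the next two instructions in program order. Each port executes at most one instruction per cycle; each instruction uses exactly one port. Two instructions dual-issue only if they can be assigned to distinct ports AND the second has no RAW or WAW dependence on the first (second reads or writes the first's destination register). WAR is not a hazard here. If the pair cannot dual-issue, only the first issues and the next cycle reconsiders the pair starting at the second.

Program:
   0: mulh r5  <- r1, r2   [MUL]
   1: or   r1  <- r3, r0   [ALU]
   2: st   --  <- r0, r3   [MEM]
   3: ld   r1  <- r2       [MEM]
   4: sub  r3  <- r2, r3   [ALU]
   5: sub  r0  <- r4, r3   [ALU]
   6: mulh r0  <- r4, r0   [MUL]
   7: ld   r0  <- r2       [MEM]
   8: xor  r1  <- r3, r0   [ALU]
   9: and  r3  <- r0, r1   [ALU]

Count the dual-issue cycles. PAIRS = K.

  cy0 -> i0/i1 (mulh.MUL;or.ALU) dual
  cy1 -> i2 (st.MEM) no-port MEM/MEM
  cy2 -> i3/i4 (ld.MEM;sub.ALU) dual
  cy3 -> i5 (sub.ALU) RAW+WAW r0
  cy4 -> i6 (mulh.MUL) WAW r0
  cy5 -> i7 (ld.MEM) RAW r0
  cy6 -> i8 (xor.ALU) RAW r1
  cy7 -> i9 (and.ALU) tail

PAIRS = 2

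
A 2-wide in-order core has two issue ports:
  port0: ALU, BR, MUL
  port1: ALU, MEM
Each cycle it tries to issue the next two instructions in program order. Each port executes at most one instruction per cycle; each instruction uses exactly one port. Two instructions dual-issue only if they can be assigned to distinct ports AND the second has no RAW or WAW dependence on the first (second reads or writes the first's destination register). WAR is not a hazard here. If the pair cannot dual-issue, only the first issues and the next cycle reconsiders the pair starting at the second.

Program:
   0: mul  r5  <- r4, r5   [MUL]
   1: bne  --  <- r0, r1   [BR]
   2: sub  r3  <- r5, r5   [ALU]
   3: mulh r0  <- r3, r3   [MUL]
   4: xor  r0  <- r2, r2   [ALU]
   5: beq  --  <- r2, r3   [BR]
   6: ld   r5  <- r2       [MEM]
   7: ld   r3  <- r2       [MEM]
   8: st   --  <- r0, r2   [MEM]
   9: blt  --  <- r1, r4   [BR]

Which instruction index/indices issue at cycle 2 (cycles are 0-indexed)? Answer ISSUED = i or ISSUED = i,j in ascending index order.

ISSUED = 3

0. mul @i0  | no-port MUL/BR
1. bne sub @i1+i2  | dual
2. mulh @i3  | WAW r0
3. xor beq @i4+i5  | dual
4. ld @i6  | no-port MEM/MEM
5. ld @i7  | no-port MEM/MEM
6. st blt @i8+i9  | dual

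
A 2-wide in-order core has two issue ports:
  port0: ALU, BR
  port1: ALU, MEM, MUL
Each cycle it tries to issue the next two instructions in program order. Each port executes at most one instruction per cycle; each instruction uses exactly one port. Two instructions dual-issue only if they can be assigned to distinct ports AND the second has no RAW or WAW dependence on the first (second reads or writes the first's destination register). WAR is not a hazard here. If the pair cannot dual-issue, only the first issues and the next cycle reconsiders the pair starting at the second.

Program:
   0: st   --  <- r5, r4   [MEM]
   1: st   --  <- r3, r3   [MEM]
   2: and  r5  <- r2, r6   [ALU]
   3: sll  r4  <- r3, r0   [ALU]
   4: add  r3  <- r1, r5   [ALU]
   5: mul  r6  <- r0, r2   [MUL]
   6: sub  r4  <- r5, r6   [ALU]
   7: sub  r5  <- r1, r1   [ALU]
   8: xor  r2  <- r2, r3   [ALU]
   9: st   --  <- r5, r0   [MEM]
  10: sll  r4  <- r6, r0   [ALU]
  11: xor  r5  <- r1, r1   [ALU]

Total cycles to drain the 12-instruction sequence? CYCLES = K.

t=0 i0:st ; no-port MEM/MEM
t=1 i1+i2:st+and ; pair
t=2 i3+i4:sll+add ; pair
t=3 i5:mul ; RAW r6
t=4 i6+i7:sub+sub ; pair
t=5 i8+i9:xor+st ; pair
t=6 i10+i11:sll+xor ; pair

CYCLES = 7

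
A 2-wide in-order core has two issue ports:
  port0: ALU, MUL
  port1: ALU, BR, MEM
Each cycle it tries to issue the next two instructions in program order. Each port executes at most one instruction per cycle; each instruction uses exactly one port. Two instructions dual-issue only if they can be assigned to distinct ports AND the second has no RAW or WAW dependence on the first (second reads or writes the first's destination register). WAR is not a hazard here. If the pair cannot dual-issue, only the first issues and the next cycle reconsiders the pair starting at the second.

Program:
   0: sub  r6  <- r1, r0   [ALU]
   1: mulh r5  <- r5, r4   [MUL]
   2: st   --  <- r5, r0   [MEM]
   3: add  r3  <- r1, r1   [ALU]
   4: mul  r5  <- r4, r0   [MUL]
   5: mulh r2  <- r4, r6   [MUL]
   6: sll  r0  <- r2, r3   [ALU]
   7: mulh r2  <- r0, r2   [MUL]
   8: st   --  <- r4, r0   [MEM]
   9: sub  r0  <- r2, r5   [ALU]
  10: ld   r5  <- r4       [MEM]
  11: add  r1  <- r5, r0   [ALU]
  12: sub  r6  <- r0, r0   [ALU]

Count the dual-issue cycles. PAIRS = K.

PAIRS = 5

#0 head=0: sub.ALU+mulh.MUL i0/i1 2-wide
#1 head=2: st.MEM+add.ALU i2/i3 2-wide
#2 head=4: mul.MUL i4 no-port MUL/MUL
#3 head=5: mulh.MUL i5 RAW r2
#4 head=6: sll.ALU i6 RAW r0
#5 head=7: mulh.MUL+st.MEM i7/i8 2-wide
#6 head=9: sub.ALU+ld.MEM i9/i10 2-wide
#7 head=11: add.ALU+sub.ALU i11/i12 2-wide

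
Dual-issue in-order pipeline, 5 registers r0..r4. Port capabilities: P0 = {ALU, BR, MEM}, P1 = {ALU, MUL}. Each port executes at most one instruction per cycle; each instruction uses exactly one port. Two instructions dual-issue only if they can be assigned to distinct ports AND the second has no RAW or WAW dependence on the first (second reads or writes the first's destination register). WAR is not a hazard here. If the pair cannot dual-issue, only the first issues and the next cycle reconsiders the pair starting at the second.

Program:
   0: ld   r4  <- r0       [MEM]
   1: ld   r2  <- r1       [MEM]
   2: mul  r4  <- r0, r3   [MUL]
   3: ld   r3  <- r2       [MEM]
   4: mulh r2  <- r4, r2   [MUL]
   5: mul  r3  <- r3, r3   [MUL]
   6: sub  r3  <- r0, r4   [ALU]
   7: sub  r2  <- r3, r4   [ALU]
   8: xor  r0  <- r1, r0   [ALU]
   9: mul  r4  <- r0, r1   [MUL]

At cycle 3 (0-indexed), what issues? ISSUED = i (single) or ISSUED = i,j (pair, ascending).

ISSUED = 5

0. ld.MEM @i0  | no-port MEM/MEM
1. ld.MEM mul.MUL @i1+i2  | dual
2. ld.MEM mulh.MUL @i3+i4  | dual
3. mul.MUL @i5  | WAW r3
4. sub.ALU @i6  | RAW r3
5. sub.ALU xor.ALU @i7+i8  | dual
6. mul.MUL @i9  | tail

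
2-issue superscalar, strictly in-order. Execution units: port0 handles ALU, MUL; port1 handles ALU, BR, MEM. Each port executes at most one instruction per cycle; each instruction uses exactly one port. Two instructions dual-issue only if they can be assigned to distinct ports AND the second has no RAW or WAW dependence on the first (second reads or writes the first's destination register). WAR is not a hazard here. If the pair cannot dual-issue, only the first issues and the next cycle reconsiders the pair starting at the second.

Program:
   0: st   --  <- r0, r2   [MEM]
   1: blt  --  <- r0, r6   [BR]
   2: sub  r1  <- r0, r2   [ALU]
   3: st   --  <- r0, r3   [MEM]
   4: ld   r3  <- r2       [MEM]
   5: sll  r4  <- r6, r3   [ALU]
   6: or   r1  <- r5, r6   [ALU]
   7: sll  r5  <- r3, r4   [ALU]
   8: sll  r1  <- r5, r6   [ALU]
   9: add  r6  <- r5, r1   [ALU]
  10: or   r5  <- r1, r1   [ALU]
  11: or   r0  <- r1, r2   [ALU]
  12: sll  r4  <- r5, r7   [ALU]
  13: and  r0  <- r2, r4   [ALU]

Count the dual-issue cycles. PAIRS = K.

t=0 i0:st.MEM ; no-port MEM/BR
t=1 i1&i2:blt.BR+sub.ALU ; dual
t=2 i3:st.MEM ; no-port MEM/MEM
t=3 i4:ld.MEM ; RAW r3
t=4 i5&i6:sll.ALU+or.ALU ; dual
t=5 i7:sll.ALU ; RAW r5
t=6 i8:sll.ALU ; RAW r1
t=7 i9&i10:add.ALU+or.ALU ; dual
t=8 i11&i12:or.ALU+sll.ALU ; dual
t=9 i13:and.ALU ; tail

PAIRS = 4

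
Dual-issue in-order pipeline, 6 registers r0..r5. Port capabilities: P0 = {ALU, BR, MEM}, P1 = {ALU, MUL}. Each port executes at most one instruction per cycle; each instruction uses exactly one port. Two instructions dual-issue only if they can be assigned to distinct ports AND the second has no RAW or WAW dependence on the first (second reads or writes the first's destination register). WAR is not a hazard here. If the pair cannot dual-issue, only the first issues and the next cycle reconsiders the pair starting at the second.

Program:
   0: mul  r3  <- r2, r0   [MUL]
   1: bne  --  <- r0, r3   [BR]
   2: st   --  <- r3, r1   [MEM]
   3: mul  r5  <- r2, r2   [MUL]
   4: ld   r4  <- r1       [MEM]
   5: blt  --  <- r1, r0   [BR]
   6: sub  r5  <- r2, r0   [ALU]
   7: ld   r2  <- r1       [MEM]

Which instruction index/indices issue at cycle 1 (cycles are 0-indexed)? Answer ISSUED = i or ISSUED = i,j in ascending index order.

ISSUED = 1

  cy0 -> i0 (mul.MUL) RAW r3
  cy1 -> i1 (bne.BR) no-port BR/MEM
  cy2 -> i2/i3 (st.MEM/mul.MUL) pair
  cy3 -> i4 (ld.MEM) no-port MEM/BR
  cy4 -> i5/i6 (blt.BR/sub.ALU) pair
  cy5 -> i7 (ld.MEM) tail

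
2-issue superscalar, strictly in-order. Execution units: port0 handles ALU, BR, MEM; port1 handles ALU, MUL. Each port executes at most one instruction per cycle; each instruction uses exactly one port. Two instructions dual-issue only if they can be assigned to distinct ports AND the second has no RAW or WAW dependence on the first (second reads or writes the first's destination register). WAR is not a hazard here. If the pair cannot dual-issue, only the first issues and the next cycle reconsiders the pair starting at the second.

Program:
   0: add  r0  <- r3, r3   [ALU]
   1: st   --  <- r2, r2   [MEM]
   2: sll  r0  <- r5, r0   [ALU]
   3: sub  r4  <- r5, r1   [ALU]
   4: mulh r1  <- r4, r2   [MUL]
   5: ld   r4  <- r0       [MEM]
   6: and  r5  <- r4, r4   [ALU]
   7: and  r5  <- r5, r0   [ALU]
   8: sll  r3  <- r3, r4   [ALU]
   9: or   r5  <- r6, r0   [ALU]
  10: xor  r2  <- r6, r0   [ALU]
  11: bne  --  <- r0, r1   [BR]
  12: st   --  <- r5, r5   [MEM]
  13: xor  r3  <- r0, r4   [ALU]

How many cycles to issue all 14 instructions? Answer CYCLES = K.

c0: i0,i1 add;st  dual
c1: i2,i3 sll;sub  dual
c2: i4,i5 mulh;ld  dual
c3: i6 and  RAW+WAW r5
c4: i7,i8 and;sll  dual
c5: i9,i10 or;xor  dual
c6: i11 bne  no-port BR/MEM
c7: i12,i13 st;xor  dual

CYCLES = 8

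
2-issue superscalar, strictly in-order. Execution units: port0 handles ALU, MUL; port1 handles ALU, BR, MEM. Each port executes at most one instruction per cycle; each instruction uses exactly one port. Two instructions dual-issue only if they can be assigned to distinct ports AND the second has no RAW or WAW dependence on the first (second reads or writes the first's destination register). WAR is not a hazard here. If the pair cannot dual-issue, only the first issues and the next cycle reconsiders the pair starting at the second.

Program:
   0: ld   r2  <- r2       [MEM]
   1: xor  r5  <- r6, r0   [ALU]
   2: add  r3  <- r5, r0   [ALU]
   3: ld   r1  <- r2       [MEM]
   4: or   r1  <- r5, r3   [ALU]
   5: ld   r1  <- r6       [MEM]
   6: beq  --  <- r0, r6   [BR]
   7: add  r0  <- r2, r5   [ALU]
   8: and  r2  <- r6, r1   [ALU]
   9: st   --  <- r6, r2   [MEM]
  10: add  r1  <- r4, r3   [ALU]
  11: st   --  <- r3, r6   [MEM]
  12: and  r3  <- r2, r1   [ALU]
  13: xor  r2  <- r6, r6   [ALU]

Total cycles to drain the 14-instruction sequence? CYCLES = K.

c0: i0,i1 ld.MEM/xor.ALU  2-wide
c1: i2,i3 add.ALU/ld.MEM  2-wide
c2: i4 or.ALU  WAW r1
c3: i5 ld.MEM  no-port MEM/BR
c4: i6,i7 beq.BR/add.ALU  2-wide
c5: i8 and.ALU  RAW r2
c6: i9,i10 st.MEM/add.ALU  2-wide
c7: i11,i12 st.MEM/and.ALU  2-wide
c8: i13 xor.ALU  tail

CYCLES = 9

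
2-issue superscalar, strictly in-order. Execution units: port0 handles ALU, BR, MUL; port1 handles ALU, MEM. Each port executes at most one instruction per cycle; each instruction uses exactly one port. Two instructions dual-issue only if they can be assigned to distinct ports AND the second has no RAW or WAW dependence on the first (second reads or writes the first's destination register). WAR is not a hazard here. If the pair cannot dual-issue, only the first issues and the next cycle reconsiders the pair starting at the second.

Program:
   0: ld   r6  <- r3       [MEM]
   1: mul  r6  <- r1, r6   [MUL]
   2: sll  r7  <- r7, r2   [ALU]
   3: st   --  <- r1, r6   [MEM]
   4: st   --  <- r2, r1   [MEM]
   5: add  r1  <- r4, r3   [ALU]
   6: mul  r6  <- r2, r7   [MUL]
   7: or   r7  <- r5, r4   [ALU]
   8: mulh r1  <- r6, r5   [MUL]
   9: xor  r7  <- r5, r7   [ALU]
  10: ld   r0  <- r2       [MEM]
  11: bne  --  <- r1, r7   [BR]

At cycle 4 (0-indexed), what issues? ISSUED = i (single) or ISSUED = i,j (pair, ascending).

#0 head=0: ld i0 RAW+WAW r6
#1 head=1: mul;sll i1+i2 pair
#2 head=3: st i3 no-port MEM/MEM
#3 head=4: st;add i4+i5 pair
#4 head=6: mul;or i6+i7 pair
#5 head=8: mulh;xor i8+i9 pair
#6 head=10: ld;bne i10+i11 pair

ISSUED = 6,7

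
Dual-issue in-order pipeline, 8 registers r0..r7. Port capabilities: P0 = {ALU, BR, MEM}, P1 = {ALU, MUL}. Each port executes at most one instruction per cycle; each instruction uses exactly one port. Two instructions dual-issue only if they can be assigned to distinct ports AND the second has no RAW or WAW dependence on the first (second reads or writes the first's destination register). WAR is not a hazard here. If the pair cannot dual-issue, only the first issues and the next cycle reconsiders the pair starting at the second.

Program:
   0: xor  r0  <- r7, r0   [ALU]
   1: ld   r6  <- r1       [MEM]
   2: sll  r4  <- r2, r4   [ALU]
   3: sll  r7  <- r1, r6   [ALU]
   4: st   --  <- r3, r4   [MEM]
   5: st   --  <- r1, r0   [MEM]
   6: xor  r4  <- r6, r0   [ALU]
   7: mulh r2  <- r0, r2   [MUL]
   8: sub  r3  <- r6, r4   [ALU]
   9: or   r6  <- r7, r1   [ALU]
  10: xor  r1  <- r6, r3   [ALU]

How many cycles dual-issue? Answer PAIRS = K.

[0] i0,i1  xor;ld  -- dual
[1] i2,i3  sll;sll  -- dual
[2] i4  st  -- no-port MEM/MEM
[3] i5,i6  st;xor  -- dual
[4] i7,i8  mulh;sub  -- dual
[5] i9  or  -- RAW r6
[6] i10  xor  -- tail

PAIRS = 4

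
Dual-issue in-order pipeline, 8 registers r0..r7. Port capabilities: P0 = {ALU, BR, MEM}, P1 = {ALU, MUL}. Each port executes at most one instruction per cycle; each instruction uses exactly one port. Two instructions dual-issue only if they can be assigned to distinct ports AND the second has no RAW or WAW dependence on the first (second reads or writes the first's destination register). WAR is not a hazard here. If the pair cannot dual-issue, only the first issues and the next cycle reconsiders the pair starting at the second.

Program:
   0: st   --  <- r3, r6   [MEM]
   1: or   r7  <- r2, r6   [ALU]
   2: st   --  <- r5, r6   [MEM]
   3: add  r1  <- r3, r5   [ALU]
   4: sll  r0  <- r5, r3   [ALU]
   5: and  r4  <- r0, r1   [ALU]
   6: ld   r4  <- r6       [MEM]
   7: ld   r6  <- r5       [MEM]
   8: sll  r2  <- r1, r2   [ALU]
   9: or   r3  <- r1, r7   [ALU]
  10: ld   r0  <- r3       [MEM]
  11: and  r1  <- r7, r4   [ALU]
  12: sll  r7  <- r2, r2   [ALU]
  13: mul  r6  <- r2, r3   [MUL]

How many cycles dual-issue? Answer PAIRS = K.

PAIRS = 5

t=0 i0&i1:st.MEM+or.ALU ; dual
t=1 i2&i3:st.MEM+add.ALU ; dual
t=2 i4:sll.ALU ; RAW r0
t=3 i5:and.ALU ; WAW r4
t=4 i6:ld.MEM ; no-port MEM/MEM
t=5 i7&i8:ld.MEM+sll.ALU ; dual
t=6 i9:or.ALU ; RAW r3
t=7 i10&i11:ld.MEM+and.ALU ; dual
t=8 i12&i13:sll.ALU+mul.MUL ; dual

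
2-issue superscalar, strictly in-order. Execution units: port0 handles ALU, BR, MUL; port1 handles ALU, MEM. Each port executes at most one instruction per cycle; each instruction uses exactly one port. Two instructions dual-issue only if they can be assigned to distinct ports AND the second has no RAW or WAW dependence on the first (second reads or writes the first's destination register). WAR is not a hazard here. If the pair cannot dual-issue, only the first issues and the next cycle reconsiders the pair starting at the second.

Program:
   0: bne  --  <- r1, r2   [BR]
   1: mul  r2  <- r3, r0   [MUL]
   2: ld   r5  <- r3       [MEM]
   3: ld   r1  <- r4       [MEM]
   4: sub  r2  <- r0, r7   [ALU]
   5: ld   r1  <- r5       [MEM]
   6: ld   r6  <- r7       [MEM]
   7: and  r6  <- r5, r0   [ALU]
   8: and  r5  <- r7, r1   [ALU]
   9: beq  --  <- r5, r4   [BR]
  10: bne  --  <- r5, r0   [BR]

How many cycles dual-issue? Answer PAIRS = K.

#0 head=0: bne.BR i0 no-port BR/MUL
#1 head=1: mul.MUL;ld.MEM i1+i2 dual
#2 head=3: ld.MEM;sub.ALU i3+i4 dual
#3 head=5: ld.MEM i5 no-port MEM/MEM
#4 head=6: ld.MEM i6 WAW r6
#5 head=7: and.ALU;and.ALU i7+i8 dual
#6 head=9: beq.BR i9 no-port BR/BR
#7 head=10: bne.BR i10 tail

PAIRS = 3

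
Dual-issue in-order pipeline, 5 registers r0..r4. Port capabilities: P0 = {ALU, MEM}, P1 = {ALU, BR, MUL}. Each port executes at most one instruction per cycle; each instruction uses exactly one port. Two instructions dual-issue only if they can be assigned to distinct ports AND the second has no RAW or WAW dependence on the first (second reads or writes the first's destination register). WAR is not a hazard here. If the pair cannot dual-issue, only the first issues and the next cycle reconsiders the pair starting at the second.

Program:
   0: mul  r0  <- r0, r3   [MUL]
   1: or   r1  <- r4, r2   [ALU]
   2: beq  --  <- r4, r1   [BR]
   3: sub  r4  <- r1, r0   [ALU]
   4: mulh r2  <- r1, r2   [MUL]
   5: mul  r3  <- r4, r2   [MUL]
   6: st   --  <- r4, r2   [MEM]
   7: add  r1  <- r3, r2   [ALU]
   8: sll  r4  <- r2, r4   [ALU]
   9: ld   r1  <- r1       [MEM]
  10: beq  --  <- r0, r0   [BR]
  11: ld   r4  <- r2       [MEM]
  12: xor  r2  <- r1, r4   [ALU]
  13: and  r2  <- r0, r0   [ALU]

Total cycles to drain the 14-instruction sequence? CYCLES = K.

CYCLES = 9

[0] i0+i1  mul.MUL or.ALU  -- 2-wide
[1] i2+i3  beq.BR sub.ALU  -- 2-wide
[2] i4  mulh.MUL  -- no-port MUL/MUL
[3] i5+i6  mul.MUL st.MEM  -- 2-wide
[4] i7+i8  add.ALU sll.ALU  -- 2-wide
[5] i9+i10  ld.MEM beq.BR  -- 2-wide
[6] i11  ld.MEM  -- RAW r4
[7] i12  xor.ALU  -- WAW r2
[8] i13  and.ALU  -- tail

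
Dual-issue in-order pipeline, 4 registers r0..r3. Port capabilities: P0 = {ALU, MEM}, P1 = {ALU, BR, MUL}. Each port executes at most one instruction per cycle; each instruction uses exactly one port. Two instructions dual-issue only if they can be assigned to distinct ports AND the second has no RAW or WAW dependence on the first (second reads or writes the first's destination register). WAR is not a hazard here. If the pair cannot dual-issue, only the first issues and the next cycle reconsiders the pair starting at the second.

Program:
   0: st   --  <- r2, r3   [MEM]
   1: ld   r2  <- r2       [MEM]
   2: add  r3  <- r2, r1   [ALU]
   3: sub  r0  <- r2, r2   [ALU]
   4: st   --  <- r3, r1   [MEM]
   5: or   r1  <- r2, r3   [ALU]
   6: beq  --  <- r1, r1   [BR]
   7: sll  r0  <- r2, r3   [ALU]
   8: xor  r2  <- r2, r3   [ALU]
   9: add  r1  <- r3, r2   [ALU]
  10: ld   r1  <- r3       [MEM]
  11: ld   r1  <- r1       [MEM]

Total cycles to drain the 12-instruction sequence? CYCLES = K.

CYCLES = 9

0. st.MEM @i0  | no-port MEM/MEM
1. ld.MEM @i1  | RAW r2
2. add.ALU;sub.ALU @i2/i3  | pair
3. st.MEM;or.ALU @i4/i5  | pair
4. beq.BR;sll.ALU @i6/i7  | pair
5. xor.ALU @i8  | RAW r2
6. add.ALU @i9  | WAW r1
7. ld.MEM @i10  | no-port MEM/MEM
8. ld.MEM @i11  | tail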